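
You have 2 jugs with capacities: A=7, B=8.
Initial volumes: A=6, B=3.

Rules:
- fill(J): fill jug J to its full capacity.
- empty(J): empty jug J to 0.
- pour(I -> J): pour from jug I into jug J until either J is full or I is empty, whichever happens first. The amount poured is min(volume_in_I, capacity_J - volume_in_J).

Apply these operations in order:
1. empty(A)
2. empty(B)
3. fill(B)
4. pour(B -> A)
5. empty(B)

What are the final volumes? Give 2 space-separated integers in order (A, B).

Step 1: empty(A) -> (A=0 B=3)
Step 2: empty(B) -> (A=0 B=0)
Step 3: fill(B) -> (A=0 B=8)
Step 4: pour(B -> A) -> (A=7 B=1)
Step 5: empty(B) -> (A=7 B=0)

Answer: 7 0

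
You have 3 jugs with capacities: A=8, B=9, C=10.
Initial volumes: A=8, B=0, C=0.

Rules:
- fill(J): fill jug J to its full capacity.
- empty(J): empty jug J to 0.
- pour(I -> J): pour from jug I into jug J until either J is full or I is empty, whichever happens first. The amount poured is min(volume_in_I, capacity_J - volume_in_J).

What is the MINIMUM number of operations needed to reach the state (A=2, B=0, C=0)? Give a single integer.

Answer: 5

Derivation:
BFS from (A=8, B=0, C=0). One shortest path:
  1. empty(A) -> (A=0 B=0 C=0)
  2. fill(C) -> (A=0 B=0 C=10)
  3. pour(C -> A) -> (A=8 B=0 C=2)
  4. empty(A) -> (A=0 B=0 C=2)
  5. pour(C -> A) -> (A=2 B=0 C=0)
Reached target in 5 moves.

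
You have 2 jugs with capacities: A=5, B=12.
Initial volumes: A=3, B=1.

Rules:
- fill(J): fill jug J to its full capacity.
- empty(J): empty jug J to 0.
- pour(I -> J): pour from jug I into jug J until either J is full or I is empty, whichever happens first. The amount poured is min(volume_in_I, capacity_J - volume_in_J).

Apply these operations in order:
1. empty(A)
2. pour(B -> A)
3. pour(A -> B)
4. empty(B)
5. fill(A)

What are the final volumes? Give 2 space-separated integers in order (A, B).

Step 1: empty(A) -> (A=0 B=1)
Step 2: pour(B -> A) -> (A=1 B=0)
Step 3: pour(A -> B) -> (A=0 B=1)
Step 4: empty(B) -> (A=0 B=0)
Step 5: fill(A) -> (A=5 B=0)

Answer: 5 0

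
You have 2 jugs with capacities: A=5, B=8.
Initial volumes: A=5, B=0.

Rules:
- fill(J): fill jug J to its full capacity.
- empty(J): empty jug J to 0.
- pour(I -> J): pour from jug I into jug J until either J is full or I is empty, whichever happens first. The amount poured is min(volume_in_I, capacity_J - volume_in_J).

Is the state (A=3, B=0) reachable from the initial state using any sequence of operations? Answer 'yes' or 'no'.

BFS from (A=5, B=0):
  1. empty(A) -> (A=0 B=0)
  2. fill(B) -> (A=0 B=8)
  3. pour(B -> A) -> (A=5 B=3)
  4. empty(A) -> (A=0 B=3)
  5. pour(B -> A) -> (A=3 B=0)
Target reached → yes.

Answer: yes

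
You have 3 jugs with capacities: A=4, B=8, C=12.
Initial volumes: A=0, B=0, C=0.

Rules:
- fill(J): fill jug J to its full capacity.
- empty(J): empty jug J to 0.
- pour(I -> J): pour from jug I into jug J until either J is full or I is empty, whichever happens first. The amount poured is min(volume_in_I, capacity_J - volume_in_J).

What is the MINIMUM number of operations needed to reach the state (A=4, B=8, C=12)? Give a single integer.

BFS from (A=0, B=0, C=0). One shortest path:
  1. fill(A) -> (A=4 B=0 C=0)
  2. fill(B) -> (A=4 B=8 C=0)
  3. fill(C) -> (A=4 B=8 C=12)
Reached target in 3 moves.

Answer: 3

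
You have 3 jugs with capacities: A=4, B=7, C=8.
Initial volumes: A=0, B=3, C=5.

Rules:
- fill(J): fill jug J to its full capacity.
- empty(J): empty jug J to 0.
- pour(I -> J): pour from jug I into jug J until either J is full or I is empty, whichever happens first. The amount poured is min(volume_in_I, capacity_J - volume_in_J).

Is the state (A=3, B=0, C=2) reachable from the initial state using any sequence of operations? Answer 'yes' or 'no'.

BFS from (A=0, B=3, C=5):
  1. fill(A) -> (A=4 B=3 C=5)
  2. empty(B) -> (A=4 B=0 C=5)
  3. pour(A -> B) -> (A=0 B=4 C=5)
  4. pour(C -> B) -> (A=0 B=7 C=2)
  5. pour(B -> A) -> (A=4 B=3 C=2)
  6. empty(A) -> (A=0 B=3 C=2)
  7. pour(B -> A) -> (A=3 B=0 C=2)
Target reached → yes.

Answer: yes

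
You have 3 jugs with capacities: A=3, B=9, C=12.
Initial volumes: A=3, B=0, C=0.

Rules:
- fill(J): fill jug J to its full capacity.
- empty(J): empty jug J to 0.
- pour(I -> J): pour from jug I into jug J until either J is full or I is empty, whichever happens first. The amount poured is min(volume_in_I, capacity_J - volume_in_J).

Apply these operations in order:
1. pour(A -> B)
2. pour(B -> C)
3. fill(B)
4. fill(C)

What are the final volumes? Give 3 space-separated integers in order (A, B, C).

Step 1: pour(A -> B) -> (A=0 B=3 C=0)
Step 2: pour(B -> C) -> (A=0 B=0 C=3)
Step 3: fill(B) -> (A=0 B=9 C=3)
Step 4: fill(C) -> (A=0 B=9 C=12)

Answer: 0 9 12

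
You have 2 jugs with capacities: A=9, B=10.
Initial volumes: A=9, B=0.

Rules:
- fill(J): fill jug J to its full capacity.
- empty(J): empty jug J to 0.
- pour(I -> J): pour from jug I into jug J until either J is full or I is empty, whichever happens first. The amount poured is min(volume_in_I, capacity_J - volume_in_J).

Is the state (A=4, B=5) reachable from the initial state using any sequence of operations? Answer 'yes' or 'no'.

Answer: no

Derivation:
BFS explored all 38 reachable states.
Reachable set includes: (0,0), (0,1), (0,2), (0,3), (0,4), (0,5), (0,6), (0,7), (0,8), (0,9), (0,10), (1,0) ...
Target (A=4, B=5) not in reachable set → no.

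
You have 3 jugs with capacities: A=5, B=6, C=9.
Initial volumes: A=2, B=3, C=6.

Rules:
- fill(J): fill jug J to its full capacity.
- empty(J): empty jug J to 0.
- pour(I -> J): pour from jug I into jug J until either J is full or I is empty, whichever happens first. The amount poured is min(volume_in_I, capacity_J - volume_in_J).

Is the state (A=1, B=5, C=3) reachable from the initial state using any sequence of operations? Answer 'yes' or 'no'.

BFS explored all 261 reachable states.
Reachable set includes: (0,0,0), (0,0,1), (0,0,2), (0,0,3), (0,0,4), (0,0,5), (0,0,6), (0,0,7), (0,0,8), (0,0,9), (0,1,0), (0,1,1) ...
Target (A=1, B=5, C=3) not in reachable set → no.

Answer: no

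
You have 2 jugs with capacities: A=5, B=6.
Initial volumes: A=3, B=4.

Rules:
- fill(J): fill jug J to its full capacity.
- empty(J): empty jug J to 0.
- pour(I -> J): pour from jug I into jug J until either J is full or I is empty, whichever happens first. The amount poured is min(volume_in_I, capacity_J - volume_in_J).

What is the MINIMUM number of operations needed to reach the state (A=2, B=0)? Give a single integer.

BFS from (A=3, B=4). One shortest path:
  1. pour(B -> A) -> (A=5 B=2)
  2. empty(A) -> (A=0 B=2)
  3. pour(B -> A) -> (A=2 B=0)
Reached target in 3 moves.

Answer: 3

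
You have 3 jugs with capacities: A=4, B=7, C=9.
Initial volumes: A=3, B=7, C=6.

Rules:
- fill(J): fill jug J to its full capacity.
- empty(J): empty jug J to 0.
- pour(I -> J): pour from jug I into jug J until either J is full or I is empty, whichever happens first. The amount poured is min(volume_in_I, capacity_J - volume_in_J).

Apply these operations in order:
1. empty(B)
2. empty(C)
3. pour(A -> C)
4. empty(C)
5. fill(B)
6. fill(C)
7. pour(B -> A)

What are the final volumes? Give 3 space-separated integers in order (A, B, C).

Step 1: empty(B) -> (A=3 B=0 C=6)
Step 2: empty(C) -> (A=3 B=0 C=0)
Step 3: pour(A -> C) -> (A=0 B=0 C=3)
Step 4: empty(C) -> (A=0 B=0 C=0)
Step 5: fill(B) -> (A=0 B=7 C=0)
Step 6: fill(C) -> (A=0 B=7 C=9)
Step 7: pour(B -> A) -> (A=4 B=3 C=9)

Answer: 4 3 9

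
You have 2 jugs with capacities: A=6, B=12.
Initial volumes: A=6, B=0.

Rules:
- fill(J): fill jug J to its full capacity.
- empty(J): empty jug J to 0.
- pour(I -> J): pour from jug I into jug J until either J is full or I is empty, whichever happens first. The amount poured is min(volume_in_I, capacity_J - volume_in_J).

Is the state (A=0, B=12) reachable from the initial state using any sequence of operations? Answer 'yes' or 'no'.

BFS from (A=6, B=0):
  1. empty(A) -> (A=0 B=0)
  2. fill(B) -> (A=0 B=12)
Target reached → yes.

Answer: yes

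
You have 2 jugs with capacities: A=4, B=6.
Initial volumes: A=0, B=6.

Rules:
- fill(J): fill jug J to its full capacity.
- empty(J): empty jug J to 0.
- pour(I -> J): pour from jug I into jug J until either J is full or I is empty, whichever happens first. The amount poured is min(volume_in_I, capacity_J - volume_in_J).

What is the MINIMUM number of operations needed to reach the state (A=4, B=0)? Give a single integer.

Answer: 2

Derivation:
BFS from (A=0, B=6). One shortest path:
  1. fill(A) -> (A=4 B=6)
  2. empty(B) -> (A=4 B=0)
Reached target in 2 moves.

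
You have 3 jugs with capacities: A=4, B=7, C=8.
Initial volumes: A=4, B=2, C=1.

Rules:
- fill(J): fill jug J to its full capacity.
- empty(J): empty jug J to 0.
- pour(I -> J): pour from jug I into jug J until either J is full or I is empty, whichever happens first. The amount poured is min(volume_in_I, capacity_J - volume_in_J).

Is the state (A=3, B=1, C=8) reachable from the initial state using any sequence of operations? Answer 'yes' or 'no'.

Answer: yes

Derivation:
BFS from (A=4, B=2, C=1):
  1. pour(A -> B) -> (A=0 B=6 C=1)
  2. fill(A) -> (A=4 B=6 C=1)
  3. pour(A -> B) -> (A=3 B=7 C=1)
  4. empty(B) -> (A=3 B=0 C=1)
  5. pour(C -> B) -> (A=3 B=1 C=0)
  6. fill(C) -> (A=3 B=1 C=8)
Target reached → yes.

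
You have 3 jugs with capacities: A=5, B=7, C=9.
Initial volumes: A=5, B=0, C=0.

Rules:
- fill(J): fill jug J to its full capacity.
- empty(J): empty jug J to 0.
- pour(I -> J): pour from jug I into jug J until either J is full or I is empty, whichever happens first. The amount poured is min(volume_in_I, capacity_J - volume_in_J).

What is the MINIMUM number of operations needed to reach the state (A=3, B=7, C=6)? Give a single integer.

BFS from (A=5, B=0, C=0). One shortest path:
  1. fill(C) -> (A=5 B=0 C=9)
  2. pour(A -> B) -> (A=0 B=5 C=9)
  3. pour(C -> A) -> (A=5 B=5 C=4)
  4. pour(A -> B) -> (A=3 B=7 C=4)
  5. empty(B) -> (A=3 B=0 C=4)
  6. pour(C -> B) -> (A=3 B=4 C=0)
  7. fill(C) -> (A=3 B=4 C=9)
  8. pour(C -> B) -> (A=3 B=7 C=6)
Reached target in 8 moves.

Answer: 8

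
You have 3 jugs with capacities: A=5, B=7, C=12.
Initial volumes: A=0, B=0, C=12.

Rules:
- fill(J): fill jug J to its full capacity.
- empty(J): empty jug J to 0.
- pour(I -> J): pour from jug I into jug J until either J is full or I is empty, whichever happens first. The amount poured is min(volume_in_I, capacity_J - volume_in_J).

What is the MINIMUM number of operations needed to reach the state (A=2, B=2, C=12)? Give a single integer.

BFS from (A=0, B=0, C=12). One shortest path:
  1. fill(B) -> (A=0 B=7 C=12)
  2. pour(B -> A) -> (A=5 B=2 C=12)
  3. empty(A) -> (A=0 B=2 C=12)
  4. pour(C -> A) -> (A=5 B=2 C=7)
  5. empty(A) -> (A=0 B=2 C=7)
  6. pour(B -> A) -> (A=2 B=0 C=7)
  7. fill(B) -> (A=2 B=7 C=7)
  8. pour(B -> C) -> (A=2 B=2 C=12)
Reached target in 8 moves.

Answer: 8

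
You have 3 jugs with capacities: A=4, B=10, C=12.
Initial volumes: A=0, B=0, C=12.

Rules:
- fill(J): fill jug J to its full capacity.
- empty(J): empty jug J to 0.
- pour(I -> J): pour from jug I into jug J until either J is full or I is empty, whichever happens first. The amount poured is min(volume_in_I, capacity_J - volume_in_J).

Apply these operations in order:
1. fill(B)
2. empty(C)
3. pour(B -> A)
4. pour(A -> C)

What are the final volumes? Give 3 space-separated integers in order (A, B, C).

Step 1: fill(B) -> (A=0 B=10 C=12)
Step 2: empty(C) -> (A=0 B=10 C=0)
Step 3: pour(B -> A) -> (A=4 B=6 C=0)
Step 4: pour(A -> C) -> (A=0 B=6 C=4)

Answer: 0 6 4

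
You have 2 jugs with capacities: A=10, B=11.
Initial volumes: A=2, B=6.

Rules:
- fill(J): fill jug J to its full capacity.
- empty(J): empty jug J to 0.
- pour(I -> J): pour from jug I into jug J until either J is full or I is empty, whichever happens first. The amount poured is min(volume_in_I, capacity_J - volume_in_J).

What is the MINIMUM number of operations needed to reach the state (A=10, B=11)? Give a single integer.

BFS from (A=2, B=6). One shortest path:
  1. fill(A) -> (A=10 B=6)
  2. fill(B) -> (A=10 B=11)
Reached target in 2 moves.

Answer: 2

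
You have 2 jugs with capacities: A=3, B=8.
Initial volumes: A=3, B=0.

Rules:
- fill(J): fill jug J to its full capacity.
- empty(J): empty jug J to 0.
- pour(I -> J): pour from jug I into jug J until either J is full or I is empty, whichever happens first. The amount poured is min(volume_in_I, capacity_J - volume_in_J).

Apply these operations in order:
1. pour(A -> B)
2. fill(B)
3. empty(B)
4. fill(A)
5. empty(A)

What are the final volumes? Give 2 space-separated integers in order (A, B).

Answer: 0 0

Derivation:
Step 1: pour(A -> B) -> (A=0 B=3)
Step 2: fill(B) -> (A=0 B=8)
Step 3: empty(B) -> (A=0 B=0)
Step 4: fill(A) -> (A=3 B=0)
Step 5: empty(A) -> (A=0 B=0)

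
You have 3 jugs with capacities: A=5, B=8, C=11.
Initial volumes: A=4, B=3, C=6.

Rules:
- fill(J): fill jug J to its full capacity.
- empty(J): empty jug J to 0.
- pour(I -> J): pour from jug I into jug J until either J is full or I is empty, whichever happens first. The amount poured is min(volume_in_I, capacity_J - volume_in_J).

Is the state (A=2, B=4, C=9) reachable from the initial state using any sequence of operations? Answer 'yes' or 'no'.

BFS explored all 369 reachable states.
Reachable set includes: (0,0,0), (0,0,1), (0,0,2), (0,0,3), (0,0,4), (0,0,5), (0,0,6), (0,0,7), (0,0,8), (0,0,9), (0,0,10), (0,0,11) ...
Target (A=2, B=4, C=9) not in reachable set → no.

Answer: no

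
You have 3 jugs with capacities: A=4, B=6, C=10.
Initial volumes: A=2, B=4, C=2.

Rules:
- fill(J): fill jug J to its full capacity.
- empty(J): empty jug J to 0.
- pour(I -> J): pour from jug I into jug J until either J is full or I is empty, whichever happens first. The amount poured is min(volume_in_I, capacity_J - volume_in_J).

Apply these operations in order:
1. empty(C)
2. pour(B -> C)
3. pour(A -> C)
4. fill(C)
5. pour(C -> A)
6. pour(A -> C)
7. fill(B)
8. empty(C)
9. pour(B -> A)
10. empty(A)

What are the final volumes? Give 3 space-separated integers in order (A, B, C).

Step 1: empty(C) -> (A=2 B=4 C=0)
Step 2: pour(B -> C) -> (A=2 B=0 C=4)
Step 3: pour(A -> C) -> (A=0 B=0 C=6)
Step 4: fill(C) -> (A=0 B=0 C=10)
Step 5: pour(C -> A) -> (A=4 B=0 C=6)
Step 6: pour(A -> C) -> (A=0 B=0 C=10)
Step 7: fill(B) -> (A=0 B=6 C=10)
Step 8: empty(C) -> (A=0 B=6 C=0)
Step 9: pour(B -> A) -> (A=4 B=2 C=0)
Step 10: empty(A) -> (A=0 B=2 C=0)

Answer: 0 2 0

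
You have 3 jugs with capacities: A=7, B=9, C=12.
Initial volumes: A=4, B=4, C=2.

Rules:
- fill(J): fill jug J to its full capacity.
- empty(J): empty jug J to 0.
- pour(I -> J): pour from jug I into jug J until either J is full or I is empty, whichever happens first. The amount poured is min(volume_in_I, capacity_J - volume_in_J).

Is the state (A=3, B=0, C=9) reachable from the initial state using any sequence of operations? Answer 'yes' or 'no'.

BFS from (A=4, B=4, C=2):
  1. empty(A) -> (A=0 B=4 C=2)
  2. empty(B) -> (A=0 B=0 C=2)
  3. fill(C) -> (A=0 B=0 C=12)
  4. pour(C -> B) -> (A=0 B=9 C=3)
  5. pour(C -> A) -> (A=3 B=9 C=0)
  6. pour(B -> C) -> (A=3 B=0 C=9)
Target reached → yes.

Answer: yes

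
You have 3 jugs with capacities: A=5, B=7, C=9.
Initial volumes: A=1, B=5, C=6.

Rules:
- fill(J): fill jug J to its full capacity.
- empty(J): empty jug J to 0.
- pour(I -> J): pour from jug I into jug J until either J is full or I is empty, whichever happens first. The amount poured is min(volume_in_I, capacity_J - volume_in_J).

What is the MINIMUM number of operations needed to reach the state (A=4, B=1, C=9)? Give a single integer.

BFS from (A=1, B=5, C=6). One shortest path:
  1. pour(C -> B) -> (A=1 B=7 C=4)
  2. empty(B) -> (A=1 B=0 C=4)
  3. pour(A -> B) -> (A=0 B=1 C=4)
  4. pour(C -> A) -> (A=4 B=1 C=0)
  5. fill(C) -> (A=4 B=1 C=9)
Reached target in 5 moves.

Answer: 5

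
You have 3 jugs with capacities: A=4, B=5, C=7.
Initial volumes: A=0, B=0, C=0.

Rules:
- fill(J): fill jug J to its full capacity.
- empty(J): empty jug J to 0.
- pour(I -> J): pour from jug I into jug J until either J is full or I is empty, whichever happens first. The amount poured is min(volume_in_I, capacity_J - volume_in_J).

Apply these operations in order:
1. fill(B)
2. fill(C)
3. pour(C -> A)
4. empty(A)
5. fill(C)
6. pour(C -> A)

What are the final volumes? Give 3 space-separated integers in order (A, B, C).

Answer: 4 5 3

Derivation:
Step 1: fill(B) -> (A=0 B=5 C=0)
Step 2: fill(C) -> (A=0 B=5 C=7)
Step 3: pour(C -> A) -> (A=4 B=5 C=3)
Step 4: empty(A) -> (A=0 B=5 C=3)
Step 5: fill(C) -> (A=0 B=5 C=7)
Step 6: pour(C -> A) -> (A=4 B=5 C=3)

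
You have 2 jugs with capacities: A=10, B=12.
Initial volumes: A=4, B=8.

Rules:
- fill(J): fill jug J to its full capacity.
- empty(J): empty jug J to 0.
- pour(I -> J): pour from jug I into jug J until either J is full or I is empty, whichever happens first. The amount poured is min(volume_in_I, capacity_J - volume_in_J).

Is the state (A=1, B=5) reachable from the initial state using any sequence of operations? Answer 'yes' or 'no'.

Answer: no

Derivation:
BFS explored all 23 reachable states.
Reachable set includes: (0,0), (0,2), (0,4), (0,6), (0,8), (0,10), (0,12), (2,0), (2,12), (4,0), (4,8), (4,12) ...
Target (A=1, B=5) not in reachable set → no.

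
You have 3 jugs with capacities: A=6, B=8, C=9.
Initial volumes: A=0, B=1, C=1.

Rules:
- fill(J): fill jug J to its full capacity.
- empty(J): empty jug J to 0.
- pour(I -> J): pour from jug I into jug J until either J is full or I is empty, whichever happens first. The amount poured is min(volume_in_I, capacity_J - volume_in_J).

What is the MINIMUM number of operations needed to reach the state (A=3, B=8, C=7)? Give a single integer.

Answer: 6

Derivation:
BFS from (A=0, B=1, C=1). One shortest path:
  1. fill(C) -> (A=0 B=1 C=9)
  2. pour(C -> A) -> (A=6 B=1 C=3)
  3. pour(A -> B) -> (A=0 B=7 C=3)
  4. pour(C -> A) -> (A=3 B=7 C=0)
  5. pour(B -> C) -> (A=3 B=0 C=7)
  6. fill(B) -> (A=3 B=8 C=7)
Reached target in 6 moves.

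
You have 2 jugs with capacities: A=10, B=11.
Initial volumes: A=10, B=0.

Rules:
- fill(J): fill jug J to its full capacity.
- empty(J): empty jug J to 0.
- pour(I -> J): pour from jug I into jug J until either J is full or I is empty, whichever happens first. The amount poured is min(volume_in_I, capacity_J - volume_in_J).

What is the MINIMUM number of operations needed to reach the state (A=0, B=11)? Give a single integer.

Answer: 2

Derivation:
BFS from (A=10, B=0). One shortest path:
  1. empty(A) -> (A=0 B=0)
  2. fill(B) -> (A=0 B=11)
Reached target in 2 moves.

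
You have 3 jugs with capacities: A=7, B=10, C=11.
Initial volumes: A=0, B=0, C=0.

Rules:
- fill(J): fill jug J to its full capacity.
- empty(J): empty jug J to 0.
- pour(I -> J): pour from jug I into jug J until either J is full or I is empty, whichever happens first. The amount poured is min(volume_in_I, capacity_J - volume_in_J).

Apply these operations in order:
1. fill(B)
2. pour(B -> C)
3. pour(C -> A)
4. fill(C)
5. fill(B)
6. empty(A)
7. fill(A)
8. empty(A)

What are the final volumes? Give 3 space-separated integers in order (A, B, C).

Answer: 0 10 11

Derivation:
Step 1: fill(B) -> (A=0 B=10 C=0)
Step 2: pour(B -> C) -> (A=0 B=0 C=10)
Step 3: pour(C -> A) -> (A=7 B=0 C=3)
Step 4: fill(C) -> (A=7 B=0 C=11)
Step 5: fill(B) -> (A=7 B=10 C=11)
Step 6: empty(A) -> (A=0 B=10 C=11)
Step 7: fill(A) -> (A=7 B=10 C=11)
Step 8: empty(A) -> (A=0 B=10 C=11)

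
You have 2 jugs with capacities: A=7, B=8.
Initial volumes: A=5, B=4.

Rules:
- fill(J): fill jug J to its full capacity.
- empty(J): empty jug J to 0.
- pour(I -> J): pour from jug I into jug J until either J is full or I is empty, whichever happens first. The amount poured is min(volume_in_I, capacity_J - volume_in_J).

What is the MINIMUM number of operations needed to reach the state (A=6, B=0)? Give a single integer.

Answer: 4

Derivation:
BFS from (A=5, B=4). One shortest path:
  1. fill(B) -> (A=5 B=8)
  2. pour(B -> A) -> (A=7 B=6)
  3. empty(A) -> (A=0 B=6)
  4. pour(B -> A) -> (A=6 B=0)
Reached target in 4 moves.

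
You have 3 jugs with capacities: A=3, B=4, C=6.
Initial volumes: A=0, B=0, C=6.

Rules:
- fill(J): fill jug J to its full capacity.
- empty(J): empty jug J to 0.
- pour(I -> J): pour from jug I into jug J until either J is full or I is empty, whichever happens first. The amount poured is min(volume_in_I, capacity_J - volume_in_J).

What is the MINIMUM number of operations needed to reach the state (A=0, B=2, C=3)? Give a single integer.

BFS from (A=0, B=0, C=6). One shortest path:
  1. fill(A) -> (A=3 B=0 C=6)
  2. pour(C -> B) -> (A=3 B=4 C=2)
  3. empty(B) -> (A=3 B=0 C=2)
  4. pour(C -> B) -> (A=3 B=2 C=0)
  5. pour(A -> C) -> (A=0 B=2 C=3)
Reached target in 5 moves.

Answer: 5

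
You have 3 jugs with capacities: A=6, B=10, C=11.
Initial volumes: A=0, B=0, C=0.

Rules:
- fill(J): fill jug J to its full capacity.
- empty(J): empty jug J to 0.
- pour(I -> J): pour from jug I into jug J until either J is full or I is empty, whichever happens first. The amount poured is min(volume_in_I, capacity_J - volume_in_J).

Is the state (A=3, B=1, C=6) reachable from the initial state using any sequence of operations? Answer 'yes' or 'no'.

Answer: no

Derivation:
BFS explored all 474 reachable states.
Reachable set includes: (0,0,0), (0,0,1), (0,0,2), (0,0,3), (0,0,4), (0,0,5), (0,0,6), (0,0,7), (0,0,8), (0,0,9), (0,0,10), (0,0,11) ...
Target (A=3, B=1, C=6) not in reachable set → no.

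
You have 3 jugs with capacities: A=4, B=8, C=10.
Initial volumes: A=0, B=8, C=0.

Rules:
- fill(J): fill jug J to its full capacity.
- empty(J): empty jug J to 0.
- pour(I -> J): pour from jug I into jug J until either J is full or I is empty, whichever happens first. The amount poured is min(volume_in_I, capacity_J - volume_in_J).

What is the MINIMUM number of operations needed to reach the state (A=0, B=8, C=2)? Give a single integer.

BFS from (A=0, B=8, C=0). One shortest path:
  1. empty(B) -> (A=0 B=0 C=0)
  2. fill(C) -> (A=0 B=0 C=10)
  3. pour(C -> B) -> (A=0 B=8 C=2)
Reached target in 3 moves.

Answer: 3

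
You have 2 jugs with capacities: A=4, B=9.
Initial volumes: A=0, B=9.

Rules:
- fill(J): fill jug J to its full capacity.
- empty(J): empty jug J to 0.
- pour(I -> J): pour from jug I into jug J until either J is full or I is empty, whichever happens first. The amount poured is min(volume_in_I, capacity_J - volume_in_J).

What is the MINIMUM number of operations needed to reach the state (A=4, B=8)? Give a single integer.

BFS from (A=0, B=9). One shortest path:
  1. fill(A) -> (A=4 B=9)
  2. empty(B) -> (A=4 B=0)
  3. pour(A -> B) -> (A=0 B=4)
  4. fill(A) -> (A=4 B=4)
  5. pour(A -> B) -> (A=0 B=8)
  6. fill(A) -> (A=4 B=8)
Reached target in 6 moves.

Answer: 6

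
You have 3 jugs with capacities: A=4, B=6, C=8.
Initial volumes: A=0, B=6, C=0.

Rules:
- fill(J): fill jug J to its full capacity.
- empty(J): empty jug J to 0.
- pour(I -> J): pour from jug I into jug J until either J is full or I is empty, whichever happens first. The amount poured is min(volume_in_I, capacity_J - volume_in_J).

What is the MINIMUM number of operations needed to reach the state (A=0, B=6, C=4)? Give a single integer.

Answer: 2

Derivation:
BFS from (A=0, B=6, C=0). One shortest path:
  1. fill(A) -> (A=4 B=6 C=0)
  2. pour(A -> C) -> (A=0 B=6 C=4)
Reached target in 2 moves.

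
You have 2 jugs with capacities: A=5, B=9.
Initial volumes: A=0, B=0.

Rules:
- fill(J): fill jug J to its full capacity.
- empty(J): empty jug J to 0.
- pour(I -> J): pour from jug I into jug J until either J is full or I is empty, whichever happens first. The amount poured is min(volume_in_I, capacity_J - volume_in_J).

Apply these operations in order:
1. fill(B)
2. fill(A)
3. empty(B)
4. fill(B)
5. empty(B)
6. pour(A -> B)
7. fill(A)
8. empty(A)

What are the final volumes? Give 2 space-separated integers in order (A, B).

Answer: 0 5

Derivation:
Step 1: fill(B) -> (A=0 B=9)
Step 2: fill(A) -> (A=5 B=9)
Step 3: empty(B) -> (A=5 B=0)
Step 4: fill(B) -> (A=5 B=9)
Step 5: empty(B) -> (A=5 B=0)
Step 6: pour(A -> B) -> (A=0 B=5)
Step 7: fill(A) -> (A=5 B=5)
Step 8: empty(A) -> (A=0 B=5)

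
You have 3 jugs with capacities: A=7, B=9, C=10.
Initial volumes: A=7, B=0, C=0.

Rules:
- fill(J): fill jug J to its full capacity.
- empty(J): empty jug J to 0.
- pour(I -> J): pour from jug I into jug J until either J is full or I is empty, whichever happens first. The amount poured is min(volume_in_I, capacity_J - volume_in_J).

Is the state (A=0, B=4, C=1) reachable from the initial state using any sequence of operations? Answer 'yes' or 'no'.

BFS from (A=7, B=0, C=0):
  1. pour(A -> C) -> (A=0 B=0 C=7)
  2. fill(A) -> (A=7 B=0 C=7)
  3. pour(A -> C) -> (A=4 B=0 C=10)
  4. pour(C -> B) -> (A=4 B=9 C=1)
  5. empty(B) -> (A=4 B=0 C=1)
  6. pour(A -> B) -> (A=0 B=4 C=1)
Target reached → yes.

Answer: yes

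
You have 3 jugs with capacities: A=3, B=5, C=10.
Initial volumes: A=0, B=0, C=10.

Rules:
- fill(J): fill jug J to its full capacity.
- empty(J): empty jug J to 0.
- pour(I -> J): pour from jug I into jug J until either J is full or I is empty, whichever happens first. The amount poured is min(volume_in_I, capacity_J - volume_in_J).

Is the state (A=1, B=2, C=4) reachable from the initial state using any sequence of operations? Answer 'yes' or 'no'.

BFS explored all 192 reachable states.
Reachable set includes: (0,0,0), (0,0,1), (0,0,2), (0,0,3), (0,0,4), (0,0,5), (0,0,6), (0,0,7), (0,0,8), (0,0,9), (0,0,10), (0,1,0) ...
Target (A=1, B=2, C=4) not in reachable set → no.

Answer: no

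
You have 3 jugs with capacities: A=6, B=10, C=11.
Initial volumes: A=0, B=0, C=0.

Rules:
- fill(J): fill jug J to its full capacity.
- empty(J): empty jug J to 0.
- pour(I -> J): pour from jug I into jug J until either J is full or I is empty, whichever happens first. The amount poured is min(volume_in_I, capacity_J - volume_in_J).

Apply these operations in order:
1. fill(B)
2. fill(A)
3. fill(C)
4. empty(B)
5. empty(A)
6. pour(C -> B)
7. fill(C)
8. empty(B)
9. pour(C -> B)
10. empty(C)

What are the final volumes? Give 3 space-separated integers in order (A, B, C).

Step 1: fill(B) -> (A=0 B=10 C=0)
Step 2: fill(A) -> (A=6 B=10 C=0)
Step 3: fill(C) -> (A=6 B=10 C=11)
Step 4: empty(B) -> (A=6 B=0 C=11)
Step 5: empty(A) -> (A=0 B=0 C=11)
Step 6: pour(C -> B) -> (A=0 B=10 C=1)
Step 7: fill(C) -> (A=0 B=10 C=11)
Step 8: empty(B) -> (A=0 B=0 C=11)
Step 9: pour(C -> B) -> (A=0 B=10 C=1)
Step 10: empty(C) -> (A=0 B=10 C=0)

Answer: 0 10 0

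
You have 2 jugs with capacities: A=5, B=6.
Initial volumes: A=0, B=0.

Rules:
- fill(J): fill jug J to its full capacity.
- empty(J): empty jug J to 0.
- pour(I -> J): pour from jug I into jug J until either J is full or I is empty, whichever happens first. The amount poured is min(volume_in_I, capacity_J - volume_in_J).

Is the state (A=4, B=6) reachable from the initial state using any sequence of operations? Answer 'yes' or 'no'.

BFS from (A=0, B=0):
  1. fill(A) -> (A=5 B=0)
  2. pour(A -> B) -> (A=0 B=5)
  3. fill(A) -> (A=5 B=5)
  4. pour(A -> B) -> (A=4 B=6)
Target reached → yes.

Answer: yes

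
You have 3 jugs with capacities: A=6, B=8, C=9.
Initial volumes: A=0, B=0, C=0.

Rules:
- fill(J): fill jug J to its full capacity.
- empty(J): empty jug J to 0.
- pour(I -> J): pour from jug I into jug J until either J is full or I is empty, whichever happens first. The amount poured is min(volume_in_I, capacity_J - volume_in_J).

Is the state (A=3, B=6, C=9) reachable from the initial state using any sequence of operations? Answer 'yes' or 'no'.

BFS from (A=0, B=0, C=0):
  1. fill(C) -> (A=0 B=0 C=9)
  2. pour(C -> A) -> (A=6 B=0 C=3)
  3. pour(A -> B) -> (A=0 B=6 C=3)
  4. pour(C -> A) -> (A=3 B=6 C=0)
  5. fill(C) -> (A=3 B=6 C=9)
Target reached → yes.

Answer: yes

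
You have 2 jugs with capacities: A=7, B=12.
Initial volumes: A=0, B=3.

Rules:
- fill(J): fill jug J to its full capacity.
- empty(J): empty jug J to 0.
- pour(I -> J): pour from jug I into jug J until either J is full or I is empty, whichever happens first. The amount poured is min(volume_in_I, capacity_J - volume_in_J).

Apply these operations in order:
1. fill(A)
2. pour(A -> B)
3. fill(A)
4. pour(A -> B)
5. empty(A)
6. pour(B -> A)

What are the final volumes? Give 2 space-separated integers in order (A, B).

Answer: 7 5

Derivation:
Step 1: fill(A) -> (A=7 B=3)
Step 2: pour(A -> B) -> (A=0 B=10)
Step 3: fill(A) -> (A=7 B=10)
Step 4: pour(A -> B) -> (A=5 B=12)
Step 5: empty(A) -> (A=0 B=12)
Step 6: pour(B -> A) -> (A=7 B=5)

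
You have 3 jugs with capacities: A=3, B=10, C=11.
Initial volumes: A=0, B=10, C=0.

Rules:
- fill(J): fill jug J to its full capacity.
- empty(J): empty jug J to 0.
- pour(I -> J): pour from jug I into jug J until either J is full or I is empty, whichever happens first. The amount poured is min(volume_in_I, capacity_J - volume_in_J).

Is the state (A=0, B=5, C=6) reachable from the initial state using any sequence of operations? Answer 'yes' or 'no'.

Answer: yes

Derivation:
BFS from (A=0, B=10, C=0):
  1. empty(B) -> (A=0 B=0 C=0)
  2. fill(C) -> (A=0 B=0 C=11)
  3. pour(C -> A) -> (A=3 B=0 C=8)
  4. pour(C -> B) -> (A=3 B=8 C=0)
  5. pour(A -> C) -> (A=0 B=8 C=3)
  6. pour(B -> A) -> (A=3 B=5 C=3)
  7. pour(A -> C) -> (A=0 B=5 C=6)
Target reached → yes.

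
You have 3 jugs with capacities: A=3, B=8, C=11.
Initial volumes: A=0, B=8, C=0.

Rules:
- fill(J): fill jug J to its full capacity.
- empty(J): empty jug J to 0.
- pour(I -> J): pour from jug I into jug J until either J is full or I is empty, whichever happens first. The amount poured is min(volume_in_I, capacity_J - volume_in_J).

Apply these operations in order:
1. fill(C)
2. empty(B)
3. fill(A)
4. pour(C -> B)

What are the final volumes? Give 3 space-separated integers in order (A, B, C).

Answer: 3 8 3

Derivation:
Step 1: fill(C) -> (A=0 B=8 C=11)
Step 2: empty(B) -> (A=0 B=0 C=11)
Step 3: fill(A) -> (A=3 B=0 C=11)
Step 4: pour(C -> B) -> (A=3 B=8 C=3)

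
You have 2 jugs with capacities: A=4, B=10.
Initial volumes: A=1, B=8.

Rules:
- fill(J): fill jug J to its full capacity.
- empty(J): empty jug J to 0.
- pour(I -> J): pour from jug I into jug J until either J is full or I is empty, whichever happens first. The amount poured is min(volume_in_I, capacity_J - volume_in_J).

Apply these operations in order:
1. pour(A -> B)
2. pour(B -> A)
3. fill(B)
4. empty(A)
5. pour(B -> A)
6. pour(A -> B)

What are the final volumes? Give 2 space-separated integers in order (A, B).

Answer: 0 10

Derivation:
Step 1: pour(A -> B) -> (A=0 B=9)
Step 2: pour(B -> A) -> (A=4 B=5)
Step 3: fill(B) -> (A=4 B=10)
Step 4: empty(A) -> (A=0 B=10)
Step 5: pour(B -> A) -> (A=4 B=6)
Step 6: pour(A -> B) -> (A=0 B=10)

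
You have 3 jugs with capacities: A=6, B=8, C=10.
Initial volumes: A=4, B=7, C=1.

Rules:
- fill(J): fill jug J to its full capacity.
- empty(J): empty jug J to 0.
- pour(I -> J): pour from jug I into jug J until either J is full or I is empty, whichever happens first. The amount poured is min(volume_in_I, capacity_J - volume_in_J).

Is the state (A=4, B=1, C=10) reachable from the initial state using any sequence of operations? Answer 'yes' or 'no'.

BFS from (A=4, B=7, C=1):
  1. empty(B) -> (A=4 B=0 C=1)
  2. pour(C -> B) -> (A=4 B=1 C=0)
  3. fill(C) -> (A=4 B=1 C=10)
Target reached → yes.

Answer: yes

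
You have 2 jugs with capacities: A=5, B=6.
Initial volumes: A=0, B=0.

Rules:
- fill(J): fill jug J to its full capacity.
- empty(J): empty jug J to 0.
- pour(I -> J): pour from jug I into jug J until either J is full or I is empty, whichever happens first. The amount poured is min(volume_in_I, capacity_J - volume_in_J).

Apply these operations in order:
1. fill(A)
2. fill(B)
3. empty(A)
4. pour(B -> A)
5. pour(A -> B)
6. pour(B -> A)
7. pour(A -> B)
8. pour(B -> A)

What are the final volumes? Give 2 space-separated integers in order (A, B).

Step 1: fill(A) -> (A=5 B=0)
Step 2: fill(B) -> (A=5 B=6)
Step 3: empty(A) -> (A=0 B=6)
Step 4: pour(B -> A) -> (A=5 B=1)
Step 5: pour(A -> B) -> (A=0 B=6)
Step 6: pour(B -> A) -> (A=5 B=1)
Step 7: pour(A -> B) -> (A=0 B=6)
Step 8: pour(B -> A) -> (A=5 B=1)

Answer: 5 1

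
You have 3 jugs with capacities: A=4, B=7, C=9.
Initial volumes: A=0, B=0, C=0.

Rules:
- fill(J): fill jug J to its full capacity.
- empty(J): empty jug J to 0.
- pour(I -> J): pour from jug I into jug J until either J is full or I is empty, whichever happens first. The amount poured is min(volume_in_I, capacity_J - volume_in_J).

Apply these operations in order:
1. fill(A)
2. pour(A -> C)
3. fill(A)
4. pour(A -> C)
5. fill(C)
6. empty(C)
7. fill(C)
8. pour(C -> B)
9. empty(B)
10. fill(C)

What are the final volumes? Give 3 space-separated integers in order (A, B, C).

Step 1: fill(A) -> (A=4 B=0 C=0)
Step 2: pour(A -> C) -> (A=0 B=0 C=4)
Step 3: fill(A) -> (A=4 B=0 C=4)
Step 4: pour(A -> C) -> (A=0 B=0 C=8)
Step 5: fill(C) -> (A=0 B=0 C=9)
Step 6: empty(C) -> (A=0 B=0 C=0)
Step 7: fill(C) -> (A=0 B=0 C=9)
Step 8: pour(C -> B) -> (A=0 B=7 C=2)
Step 9: empty(B) -> (A=0 B=0 C=2)
Step 10: fill(C) -> (A=0 B=0 C=9)

Answer: 0 0 9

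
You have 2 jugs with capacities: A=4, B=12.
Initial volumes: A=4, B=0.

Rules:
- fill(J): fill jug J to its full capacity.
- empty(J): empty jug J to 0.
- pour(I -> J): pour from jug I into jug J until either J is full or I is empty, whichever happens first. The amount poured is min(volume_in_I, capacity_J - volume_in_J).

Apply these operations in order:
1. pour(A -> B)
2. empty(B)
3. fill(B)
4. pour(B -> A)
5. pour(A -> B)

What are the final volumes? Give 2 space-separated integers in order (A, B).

Answer: 0 12

Derivation:
Step 1: pour(A -> B) -> (A=0 B=4)
Step 2: empty(B) -> (A=0 B=0)
Step 3: fill(B) -> (A=0 B=12)
Step 4: pour(B -> A) -> (A=4 B=8)
Step 5: pour(A -> B) -> (A=0 B=12)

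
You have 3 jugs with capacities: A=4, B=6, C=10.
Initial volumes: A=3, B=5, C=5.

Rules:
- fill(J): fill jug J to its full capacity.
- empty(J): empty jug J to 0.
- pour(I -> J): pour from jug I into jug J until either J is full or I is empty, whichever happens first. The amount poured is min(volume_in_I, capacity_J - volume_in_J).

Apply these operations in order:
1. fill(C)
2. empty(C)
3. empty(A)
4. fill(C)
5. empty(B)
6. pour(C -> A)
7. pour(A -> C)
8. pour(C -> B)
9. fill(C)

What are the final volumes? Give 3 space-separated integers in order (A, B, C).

Step 1: fill(C) -> (A=3 B=5 C=10)
Step 2: empty(C) -> (A=3 B=5 C=0)
Step 3: empty(A) -> (A=0 B=5 C=0)
Step 4: fill(C) -> (A=0 B=5 C=10)
Step 5: empty(B) -> (A=0 B=0 C=10)
Step 6: pour(C -> A) -> (A=4 B=0 C=6)
Step 7: pour(A -> C) -> (A=0 B=0 C=10)
Step 8: pour(C -> B) -> (A=0 B=6 C=4)
Step 9: fill(C) -> (A=0 B=6 C=10)

Answer: 0 6 10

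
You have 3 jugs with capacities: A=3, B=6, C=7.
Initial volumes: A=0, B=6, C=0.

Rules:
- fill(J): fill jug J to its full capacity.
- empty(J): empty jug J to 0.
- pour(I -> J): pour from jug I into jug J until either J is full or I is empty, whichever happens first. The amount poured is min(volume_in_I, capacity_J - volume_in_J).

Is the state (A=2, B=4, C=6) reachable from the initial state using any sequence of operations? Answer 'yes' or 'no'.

BFS explored all 164 reachable states.
Reachable set includes: (0,0,0), (0,0,1), (0,0,2), (0,0,3), (0,0,4), (0,0,5), (0,0,6), (0,0,7), (0,1,0), (0,1,1), (0,1,2), (0,1,3) ...
Target (A=2, B=4, C=6) not in reachable set → no.

Answer: no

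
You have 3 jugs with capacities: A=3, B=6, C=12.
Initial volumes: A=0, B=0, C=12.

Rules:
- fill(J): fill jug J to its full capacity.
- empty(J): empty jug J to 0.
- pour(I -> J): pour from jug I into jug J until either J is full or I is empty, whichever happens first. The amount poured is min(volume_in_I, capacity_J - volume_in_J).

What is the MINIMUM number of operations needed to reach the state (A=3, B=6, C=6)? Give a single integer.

Answer: 2

Derivation:
BFS from (A=0, B=0, C=12). One shortest path:
  1. fill(A) -> (A=3 B=0 C=12)
  2. pour(C -> B) -> (A=3 B=6 C=6)
Reached target in 2 moves.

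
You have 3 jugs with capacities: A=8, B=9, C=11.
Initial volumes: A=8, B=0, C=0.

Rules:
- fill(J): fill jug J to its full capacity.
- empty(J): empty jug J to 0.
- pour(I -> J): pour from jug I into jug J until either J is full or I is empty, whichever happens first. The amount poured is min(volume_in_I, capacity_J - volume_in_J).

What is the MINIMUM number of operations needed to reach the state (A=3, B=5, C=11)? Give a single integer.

BFS from (A=8, B=0, C=0). One shortest path:
  1. pour(A -> B) -> (A=0 B=8 C=0)
  2. fill(A) -> (A=8 B=8 C=0)
  3. pour(A -> C) -> (A=0 B=8 C=8)
  4. pour(B -> C) -> (A=0 B=5 C=11)
  5. pour(C -> A) -> (A=8 B=5 C=3)
  6. empty(A) -> (A=0 B=5 C=3)
  7. pour(C -> A) -> (A=3 B=5 C=0)
  8. fill(C) -> (A=3 B=5 C=11)
Reached target in 8 moves.

Answer: 8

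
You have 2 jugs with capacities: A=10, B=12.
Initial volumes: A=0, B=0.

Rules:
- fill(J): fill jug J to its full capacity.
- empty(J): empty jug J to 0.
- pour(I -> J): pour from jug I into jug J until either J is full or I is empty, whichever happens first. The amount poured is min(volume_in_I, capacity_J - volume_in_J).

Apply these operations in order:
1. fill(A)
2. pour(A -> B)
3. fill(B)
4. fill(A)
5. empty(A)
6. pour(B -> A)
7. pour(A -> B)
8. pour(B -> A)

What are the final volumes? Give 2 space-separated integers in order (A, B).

Step 1: fill(A) -> (A=10 B=0)
Step 2: pour(A -> B) -> (A=0 B=10)
Step 3: fill(B) -> (A=0 B=12)
Step 4: fill(A) -> (A=10 B=12)
Step 5: empty(A) -> (A=0 B=12)
Step 6: pour(B -> A) -> (A=10 B=2)
Step 7: pour(A -> B) -> (A=0 B=12)
Step 8: pour(B -> A) -> (A=10 B=2)

Answer: 10 2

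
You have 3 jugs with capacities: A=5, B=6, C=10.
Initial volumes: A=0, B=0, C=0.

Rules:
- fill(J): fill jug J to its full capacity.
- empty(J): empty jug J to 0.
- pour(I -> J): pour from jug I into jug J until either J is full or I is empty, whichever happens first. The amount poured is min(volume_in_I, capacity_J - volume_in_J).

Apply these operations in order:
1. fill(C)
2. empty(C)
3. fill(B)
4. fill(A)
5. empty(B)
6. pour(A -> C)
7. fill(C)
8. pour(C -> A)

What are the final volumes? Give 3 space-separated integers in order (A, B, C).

Answer: 5 0 5

Derivation:
Step 1: fill(C) -> (A=0 B=0 C=10)
Step 2: empty(C) -> (A=0 B=0 C=0)
Step 3: fill(B) -> (A=0 B=6 C=0)
Step 4: fill(A) -> (A=5 B=6 C=0)
Step 5: empty(B) -> (A=5 B=0 C=0)
Step 6: pour(A -> C) -> (A=0 B=0 C=5)
Step 7: fill(C) -> (A=0 B=0 C=10)
Step 8: pour(C -> A) -> (A=5 B=0 C=5)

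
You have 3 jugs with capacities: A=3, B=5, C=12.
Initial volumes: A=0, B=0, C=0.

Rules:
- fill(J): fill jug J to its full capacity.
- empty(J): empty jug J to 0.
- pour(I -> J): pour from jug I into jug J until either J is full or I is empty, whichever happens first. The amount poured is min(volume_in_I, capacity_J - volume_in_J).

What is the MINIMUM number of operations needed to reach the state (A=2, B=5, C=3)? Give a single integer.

Answer: 5

Derivation:
BFS from (A=0, B=0, C=0). One shortest path:
  1. fill(B) -> (A=0 B=5 C=0)
  2. pour(B -> A) -> (A=3 B=2 C=0)
  3. pour(A -> C) -> (A=0 B=2 C=3)
  4. pour(B -> A) -> (A=2 B=0 C=3)
  5. fill(B) -> (A=2 B=5 C=3)
Reached target in 5 moves.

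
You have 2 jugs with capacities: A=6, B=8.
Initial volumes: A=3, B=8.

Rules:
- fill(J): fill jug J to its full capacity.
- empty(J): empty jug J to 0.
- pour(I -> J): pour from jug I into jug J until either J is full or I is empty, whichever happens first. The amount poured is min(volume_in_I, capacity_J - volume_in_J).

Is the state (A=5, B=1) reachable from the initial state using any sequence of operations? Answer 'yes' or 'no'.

BFS explored all 28 reachable states.
Reachable set includes: (0,0), (0,1), (0,2), (0,3), (0,4), (0,5), (0,6), (0,7), (0,8), (1,0), (1,8), (2,0) ...
Target (A=5, B=1) not in reachable set → no.

Answer: no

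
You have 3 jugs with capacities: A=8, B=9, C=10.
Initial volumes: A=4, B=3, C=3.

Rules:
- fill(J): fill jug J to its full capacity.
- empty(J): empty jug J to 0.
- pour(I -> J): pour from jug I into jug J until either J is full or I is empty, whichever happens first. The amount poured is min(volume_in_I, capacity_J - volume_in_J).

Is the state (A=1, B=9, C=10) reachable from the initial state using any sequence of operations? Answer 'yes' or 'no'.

Answer: yes

Derivation:
BFS from (A=4, B=3, C=3):
  1. fill(A) -> (A=8 B=3 C=3)
  2. fill(B) -> (A=8 B=9 C=3)
  3. pour(A -> C) -> (A=1 B=9 C=10)
Target reached → yes.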